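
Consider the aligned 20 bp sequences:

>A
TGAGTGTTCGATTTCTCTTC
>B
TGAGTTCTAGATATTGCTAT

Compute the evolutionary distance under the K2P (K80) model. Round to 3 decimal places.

0.573

Of 20 sites, 3 differences are transitions and 5 are transversions, so P = 3/20 = 0.15 and Q = 5/20 = 0.25.
Under the Kimura two-parameter model, d = −½ ln(1 − 2P − Q) − ¼ ln(1 − 2Q).
1 − 2P − Q = 0.45, giving −½ ln(0.45) = 0.399254.
1 − 2Q = 0.5, giving −¼ ln(0.5) = 0.173287.
d = 0.399254 + 0.173287 = 0.572541.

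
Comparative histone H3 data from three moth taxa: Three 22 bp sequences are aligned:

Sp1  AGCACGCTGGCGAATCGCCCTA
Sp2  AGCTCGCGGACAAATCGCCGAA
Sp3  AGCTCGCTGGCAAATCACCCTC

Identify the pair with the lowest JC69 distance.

Sp1 and Sp3

Sp1–Sp2: 6/22 differ, p = 0.273, d = 0.339.
Sp1–Sp3: 4/22 differ, p = 0.182, d = 0.208.
Sp2–Sp3: 6/22 differ, p = 0.273, d = 0.339.
The smallest distance is between Sp1 and Sp3.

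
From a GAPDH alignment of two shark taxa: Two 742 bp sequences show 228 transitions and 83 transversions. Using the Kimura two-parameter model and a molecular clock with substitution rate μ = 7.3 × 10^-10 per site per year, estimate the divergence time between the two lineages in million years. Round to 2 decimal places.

487.25

P = 228/742 ≈ 0.307278 and Q = 83/742 ≈ 0.11186.
Under the Kimura two-parameter model, d = −½ ln(1 − 2P − Q) − ¼ ln(1 − 2Q).
1 − 2P − Q = 0.273584, giving −½ ln(0.273584) = 0.648073.
1 − 2Q = 0.77628, giving −¼ ln(0.77628) = 0.063310.
d = 0.648073 + 0.063310 = 0.711383.
Under a molecular clock d = 2μt, so t = d/(2μ) = 0.711383 / (2 × 7.3 × 10^-10) = 487.25 million years.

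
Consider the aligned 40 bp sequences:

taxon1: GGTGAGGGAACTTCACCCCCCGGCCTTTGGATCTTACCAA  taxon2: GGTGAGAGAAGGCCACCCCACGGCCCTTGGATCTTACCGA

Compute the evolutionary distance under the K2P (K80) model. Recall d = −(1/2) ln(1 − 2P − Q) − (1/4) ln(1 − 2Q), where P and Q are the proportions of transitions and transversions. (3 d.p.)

0.201

Of 40 sites, 4 differences are transitions and 3 are transversions, so P = 4/40 = 0.1 and Q = 3/40 = 0.075.
Under the Kimura two-parameter model, d = −½ ln(1 − 2P − Q) − ¼ ln(1 − 2Q).
1 − 2P − Q = 0.725, giving −½ ln(0.725) = 0.160792.
1 − 2Q = 0.85, giving −¼ ln(0.85) = 0.040630.
d = 0.160792 + 0.040630 = 0.201422.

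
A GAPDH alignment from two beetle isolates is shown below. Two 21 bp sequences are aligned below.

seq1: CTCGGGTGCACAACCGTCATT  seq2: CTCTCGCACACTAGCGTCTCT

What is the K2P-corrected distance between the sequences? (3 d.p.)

0.533

Of 21 sites, 3 differences are transitions and 5 are transversions, so P = 3/21 ≈ 0.142857 and Q = 5/21 ≈ 0.238095.
Under the Kimura two-parameter model, d = −½ ln(1 − 2P − Q) − ¼ ln(1 − 2Q).
1 − 2P − Q = 0.476191, giving −½ ln(0.476191) = 0.370968.
1 − 2Q = 0.52381, giving −¼ ln(0.52381) = 0.161657.
d = 0.370968 + 0.161657 = 0.532625.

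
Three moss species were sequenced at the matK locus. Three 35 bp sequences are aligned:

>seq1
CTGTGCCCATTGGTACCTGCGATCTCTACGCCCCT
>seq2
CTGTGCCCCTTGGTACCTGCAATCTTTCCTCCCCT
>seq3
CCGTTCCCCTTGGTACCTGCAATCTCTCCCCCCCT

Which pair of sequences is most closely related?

seq1–seq2: 5/35 differ, p = 0.143, d = 0.158.
seq1–seq3: 6/35 differ, p = 0.171, d = 0.195.
seq2–seq3: 4/35 differ, p = 0.114, d = 0.124.
The smallest distance is between seq2 and seq3.

seq2 and seq3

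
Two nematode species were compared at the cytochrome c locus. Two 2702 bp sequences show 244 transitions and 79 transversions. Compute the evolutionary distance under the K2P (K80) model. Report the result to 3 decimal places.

P = 244/2702 ≈ 0.090303 and Q = 79/2702 ≈ 0.029238.
Under the Kimura two-parameter model, d = −½ ln(1 − 2P − Q) − ¼ ln(1 − 2Q).
1 − 2P − Q = 0.790156, giving −½ ln(0.790156) = 0.117762.
1 − 2Q = 0.941524, giving −¼ ln(0.941524) = 0.015064.
d = 0.117762 + 0.015064 = 0.132826.

0.133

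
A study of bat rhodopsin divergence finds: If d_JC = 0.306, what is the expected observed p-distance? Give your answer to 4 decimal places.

0.2513

p = (3/4)(1 − e^(−4d/3)) = 0.75 × (1 − e^(-0.408)) = 0.75 × (1 − 0.664979) = 0.251266.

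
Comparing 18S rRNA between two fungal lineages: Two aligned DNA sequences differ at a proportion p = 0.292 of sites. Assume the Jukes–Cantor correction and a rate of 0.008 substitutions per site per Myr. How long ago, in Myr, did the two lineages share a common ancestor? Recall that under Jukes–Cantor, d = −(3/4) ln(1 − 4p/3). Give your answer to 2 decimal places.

23.12

d = −(3/4) ln(1 − 4p/3) = −0.75 ln(1 − 0.389333) = −0.75 ln(0.610667)
  = −0.75 × (-0.493203) = 0.369902 substitutions/site.
Under a molecular clock d = 2μt, so t = d/(2μ) = 0.369902 / (2 × 0.008) = 23.12 Myr.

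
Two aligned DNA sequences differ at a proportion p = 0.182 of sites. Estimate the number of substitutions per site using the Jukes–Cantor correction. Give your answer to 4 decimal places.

0.2085

d = −(3/4) ln(1 − 4p/3) = −0.75 ln(1 − 0.242667) = −0.75 ln(0.757333)
  = −0.75 × (-0.277952) = 0.208464 substitutions/site.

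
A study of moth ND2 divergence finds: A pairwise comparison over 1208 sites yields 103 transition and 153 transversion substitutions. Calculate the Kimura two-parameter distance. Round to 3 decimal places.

0.249

P = 103/1208 ≈ 0.085265 and Q = 153/1208 ≈ 0.126656.
Under the Kimura two-parameter model, d = −½ ln(1 − 2P − Q) − ¼ ln(1 − 2Q).
1 − 2P − Q = 0.702814, giving −½ ln(0.702814) = 0.176332.
1 − 2Q = 0.746688, giving −¼ ln(0.746688) = 0.073027.
d = 0.176332 + 0.073027 = 0.249359.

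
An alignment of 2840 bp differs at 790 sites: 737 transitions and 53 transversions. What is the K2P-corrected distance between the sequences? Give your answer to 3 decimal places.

0.395

P = 737/2840 ≈ 0.259507 and Q = 53/2840 ≈ 0.018662.
Under the Kimura two-parameter model, d = −½ ln(1 − 2P − Q) − ¼ ln(1 − 2Q).
1 − 2P − Q = 0.462324, giving −½ ln(0.462324) = 0.385745.
1 − 2Q = 0.962676, giving −¼ ln(0.962676) = 0.009510.
d = 0.385745 + 0.009510 = 0.395255.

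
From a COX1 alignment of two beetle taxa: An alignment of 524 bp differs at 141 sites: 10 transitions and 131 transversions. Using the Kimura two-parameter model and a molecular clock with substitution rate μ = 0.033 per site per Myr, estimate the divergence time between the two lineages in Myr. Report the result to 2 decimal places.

5.20

P = 10/524 ≈ 0.019084 and Q = 131/524 = 0.25.
Under the Kimura two-parameter model, d = −½ ln(1 − 2P − Q) − ¼ ln(1 − 2Q).
1 − 2P − Q = 0.711832, giving −½ ln(0.711832) = 0.169957.
1 − 2Q = 0.5, giving −¼ ln(0.5) = 0.173287.
d = 0.169957 + 0.173287 = 0.343244.
Under a molecular clock d = 2μt, so t = d/(2μ) = 0.343244 / (2 × 0.033) = 5.20 Myr.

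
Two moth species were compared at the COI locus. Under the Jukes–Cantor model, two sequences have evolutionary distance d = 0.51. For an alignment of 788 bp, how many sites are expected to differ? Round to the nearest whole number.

Invert JC69: p = (3/4)(1 − e^(−4d/3)) = 0.75 × (1 − e^(-0.68)) = 0.75 × (1 − 0.506617) = 0.370037.
Expected differing sites = pL ≈ 0.370037 × 788 = 291.589156 ≈ 292.

292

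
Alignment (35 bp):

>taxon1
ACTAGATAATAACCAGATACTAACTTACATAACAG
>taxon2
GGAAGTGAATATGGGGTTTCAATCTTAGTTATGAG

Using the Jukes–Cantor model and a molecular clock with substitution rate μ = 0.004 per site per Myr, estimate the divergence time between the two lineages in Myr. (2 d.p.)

97.79

The sequences differ at 17 of 35 sites, so p = 17/35 ≈ 0.485714.
d = −(3/4) ln(1 − 4p/3) = −0.75 ln(1 − 0.647619) = −0.75 ln(0.352381)
  = −0.75 × (-1.043042) = 0.782282 substitutions/site.
Under a molecular clock d = 2μt, so t = d/(2μ) = 0.782282 / (2 × 0.004) = 97.79 Myr.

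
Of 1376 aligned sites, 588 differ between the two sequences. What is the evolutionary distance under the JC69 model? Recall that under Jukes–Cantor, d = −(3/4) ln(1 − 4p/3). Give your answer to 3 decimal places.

0.633

p = 588/1376 ≈ 0.427326.
d = −(3/4) ln(1 − 4p/3) = −0.75 ln(1 − 0.569768) = −0.75 ln(0.430232)
  = −0.75 × (-0.843431) = 0.632573 substitutions/site.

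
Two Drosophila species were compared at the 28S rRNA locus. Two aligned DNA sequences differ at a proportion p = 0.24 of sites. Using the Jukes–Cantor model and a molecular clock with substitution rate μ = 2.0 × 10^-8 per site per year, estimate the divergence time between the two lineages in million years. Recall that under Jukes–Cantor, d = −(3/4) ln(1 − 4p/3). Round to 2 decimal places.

d = −(3/4) ln(1 − 4p/3) = −0.75 ln(1 − 0.32) = −0.75 ln(0.68)
  = −0.75 × (-0.385662) = 0.289247 substitutions/site.
Under a molecular clock d = 2μt, so t = d/(2μ) = 0.289247 / (2 × 2.0 × 10^-8) = 7.23 million years.

7.23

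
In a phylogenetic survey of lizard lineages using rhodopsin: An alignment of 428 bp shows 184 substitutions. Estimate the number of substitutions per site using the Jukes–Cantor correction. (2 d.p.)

p = 184/428 ≈ 0.429907.
d = −(3/4) ln(1 − 4p/3) = −0.75 ln(1 − 0.573209) = −0.75 ln(0.426791)
  = −0.75 × (-0.851461) = 0.638596 substitutions/site.

0.64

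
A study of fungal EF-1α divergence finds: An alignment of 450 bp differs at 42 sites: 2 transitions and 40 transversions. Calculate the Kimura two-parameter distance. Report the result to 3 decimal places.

0.100

P = 2/450 ≈ 0.004444 and Q = 40/450 ≈ 0.088889.
Under the Kimura two-parameter model, d = −½ ln(1 − 2P − Q) − ¼ ln(1 − 2Q).
1 − 2P − Q = 0.902223, giving −½ ln(0.902223) = 0.051447.
1 − 2Q = 0.822222, giving −¼ ln(0.822222) = 0.048936.
d = 0.051447 + 0.048936 = 0.100383.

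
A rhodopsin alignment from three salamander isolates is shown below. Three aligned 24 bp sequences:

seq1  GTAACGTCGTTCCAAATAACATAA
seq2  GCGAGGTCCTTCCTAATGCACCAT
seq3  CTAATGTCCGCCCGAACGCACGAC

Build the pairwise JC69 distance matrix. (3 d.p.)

d(seq1,seq2) = 0.708, d(seq1,seq3) = 0.961, d(seq2,seq3) = 0.608

seq1–seq2: 11/24 sites differ → p ≈ 0.458333, d = −0.75 ln(1 − 0.611111) = 0.708346 ≈ 0.708.
seq1–seq3: 13/24 sites differ → p ≈ 0.541667, d = −0.75 ln(1 − 0.722223) = 0.960702 ≈ 0.961.
seq2–seq3: 10/24 sites differ → p ≈ 0.416667, d = −0.75 ln(1 − 0.555556) = 0.608198 ≈ 0.608.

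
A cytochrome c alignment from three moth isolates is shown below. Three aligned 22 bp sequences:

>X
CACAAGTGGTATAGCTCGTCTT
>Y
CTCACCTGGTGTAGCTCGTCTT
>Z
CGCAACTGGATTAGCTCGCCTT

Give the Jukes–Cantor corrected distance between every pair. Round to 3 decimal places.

d(X,Y) = 0.208, d(X,Z) = 0.271, d(Y,Z) = 0.271

X–Y: 4/22 sites differ → p ≈ 0.181818, d = −0.75 ln(1 − 0.242424) = 0.208224 ≈ 0.208.
X–Z: 5/22 sites differ → p ≈ 0.227273, d = −0.75 ln(1 − 0.303031) = 0.270761 ≈ 0.271.
Y–Z: 5/22 sites differ → p ≈ 0.227273, d = −0.75 ln(1 − 0.303031) = 0.270761 ≈ 0.271.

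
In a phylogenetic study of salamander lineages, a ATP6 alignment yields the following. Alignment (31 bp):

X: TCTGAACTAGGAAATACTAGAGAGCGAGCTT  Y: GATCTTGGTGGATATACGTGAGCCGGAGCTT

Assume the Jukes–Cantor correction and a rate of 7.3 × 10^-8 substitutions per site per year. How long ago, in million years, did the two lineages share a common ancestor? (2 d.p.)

The sequences differ at 14 of 31 sites, so p = 14/31 ≈ 0.451613.
d = −(3/4) ln(1 − 4p/3) = −0.75 ln(1 − 0.602151) = −0.75 ln(0.397849)
  = −0.75 × (-0.921683) = 0.691262 substitutions/site.
Under a molecular clock d = 2μt, so t = d/(2μ) = 0.691262 / (2 × 7.3 × 10^-8) = 4.73 million years.

4.73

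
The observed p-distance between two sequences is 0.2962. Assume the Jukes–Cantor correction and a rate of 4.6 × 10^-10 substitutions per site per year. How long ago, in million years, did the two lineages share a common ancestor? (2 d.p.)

d = −(3/4) ln(1 − 4p/3) = −0.75 ln(1 − 0.394933) = −0.75 ln(0.605067)
  = −0.75 × (-0.502416) = 0.376812 substitutions/site.
Under a molecular clock d = 2μt, so t = d/(2μ) = 0.376812 / (2 × 4.6 × 10^-10) = 409.58 million years.

409.58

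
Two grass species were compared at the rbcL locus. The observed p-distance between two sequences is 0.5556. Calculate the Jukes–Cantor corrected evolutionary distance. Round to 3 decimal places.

1.013

d = −(3/4) ln(1 − 4p/3) = −0.75 ln(1 − 0.7408) = −0.75 ln(0.2592)
  = −0.75 × (-1.350155) = 1.012616 substitutions/site.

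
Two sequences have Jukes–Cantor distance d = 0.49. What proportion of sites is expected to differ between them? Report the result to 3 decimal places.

p = (3/4)(1 − e^(−4d/3)) = 0.75 × (1 − e^(-0.653333)) = 0.75 × (1 − 0.520309) = 0.359768.

0.360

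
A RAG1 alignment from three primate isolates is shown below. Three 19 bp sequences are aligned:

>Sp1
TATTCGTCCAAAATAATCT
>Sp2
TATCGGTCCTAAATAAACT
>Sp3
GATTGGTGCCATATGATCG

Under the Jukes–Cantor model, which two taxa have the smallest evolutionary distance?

Sp1–Sp2: 4/19 differ, p = 0.211, d = 0.247.
Sp1–Sp3: 7/19 differ, p = 0.368, d = 0.507.
Sp2–Sp3: 8/19 differ, p = 0.421, d = 0.618.
The smallest distance is between Sp1 and Sp2.

Sp1 and Sp2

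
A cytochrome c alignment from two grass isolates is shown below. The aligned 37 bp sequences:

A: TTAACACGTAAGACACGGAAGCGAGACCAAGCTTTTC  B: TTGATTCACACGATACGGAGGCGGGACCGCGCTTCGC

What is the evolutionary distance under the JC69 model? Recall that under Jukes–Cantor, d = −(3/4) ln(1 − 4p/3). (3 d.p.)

0.474

The sequences differ at 13 of 37 sites, so p = 13/37 ≈ 0.351351.
d = −(3/4) ln(1 − 4p/3) = −0.75 ln(1 − 0.468468) = −0.75 ln(0.531532)
  = −0.75 × (-0.631992) = 0.473994 substitutions/site.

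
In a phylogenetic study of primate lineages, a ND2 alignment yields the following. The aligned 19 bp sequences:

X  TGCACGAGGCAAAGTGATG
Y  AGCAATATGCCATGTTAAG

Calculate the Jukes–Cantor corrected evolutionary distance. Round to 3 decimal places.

The sequences differ at 8 of 19 sites (1, 5, 6, 8, 11, 13, 16, 18), so p = 8/19 ≈ 0.421053.
d = −(3/4) ln(1 − 4p/3) = −0.75 ln(1 − 0.561404) = −0.75 ln(0.438596)
  = −0.75 × (-0.824177) = 0.618133 substitutions/site.

0.618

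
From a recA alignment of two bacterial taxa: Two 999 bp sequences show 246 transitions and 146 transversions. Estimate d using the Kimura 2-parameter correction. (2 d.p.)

0.60

P = 246/999 ≈ 0.246246 and Q = 146/999 ≈ 0.146146.
Under the Kimura two-parameter model, d = −½ ln(1 − 2P − Q) − ¼ ln(1 − 2Q).
1 − 2P − Q = 0.361362, giving −½ ln(0.361362) = 0.508938.
1 − 2Q = 0.707708, giving −¼ ln(0.707708) = 0.086431.
d = 0.508938 + 0.086431 = 0.595369.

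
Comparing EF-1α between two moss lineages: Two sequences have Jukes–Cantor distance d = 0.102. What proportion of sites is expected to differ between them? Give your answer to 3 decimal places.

0.095

p = (3/4)(1 − e^(−4d/3)) = 0.75 × (1 − e^(-0.136)) = 0.75 × (1 − 0.872843) = 0.095368.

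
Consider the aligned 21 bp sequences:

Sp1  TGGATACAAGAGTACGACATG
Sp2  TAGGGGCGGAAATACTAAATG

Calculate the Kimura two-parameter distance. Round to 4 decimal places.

Of 21 sites, 7 differences are transitions and 3 are transversions, so P = 7/21 ≈ 0.333333 and Q = 3/21 ≈ 0.142857.
Under the Kimura two-parameter model, d = −½ ln(1 − 2P − Q) − ¼ ln(1 − 2Q).
1 − 2P − Q = 0.190477, giving −½ ln(0.190477) = 0.829112.
1 − 2Q = 0.714286, giving −¼ ln(0.714286) = 0.084118.
d = 0.829112 + 0.084118 = 0.913230.

0.9132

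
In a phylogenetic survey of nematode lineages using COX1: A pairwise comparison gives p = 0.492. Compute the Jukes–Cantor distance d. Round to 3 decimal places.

d = −(3/4) ln(1 − 4p/3) = −0.75 ln(1 − 0.656) = −0.75 ln(0.344)
  = −0.75 × (-1.067114) = 0.800336 substitutions/site.

0.800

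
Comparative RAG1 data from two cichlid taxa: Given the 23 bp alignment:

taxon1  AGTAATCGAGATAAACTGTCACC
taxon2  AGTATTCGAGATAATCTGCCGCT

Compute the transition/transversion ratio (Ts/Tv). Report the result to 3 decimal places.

Transitions are A↔G and C↔T; transversions are all other mismatches.
Transitions: 3. Transversions: 2.
R = 3/2 = 1.500.

1.500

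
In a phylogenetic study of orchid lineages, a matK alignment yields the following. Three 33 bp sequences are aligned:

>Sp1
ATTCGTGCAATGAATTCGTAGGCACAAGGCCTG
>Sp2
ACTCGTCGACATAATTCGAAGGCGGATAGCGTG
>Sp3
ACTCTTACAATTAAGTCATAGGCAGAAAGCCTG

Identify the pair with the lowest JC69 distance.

Sp1–Sp2: 12/33 differ, p = 0.364, d = 0.497.
Sp1–Sp3: 8/33 differ, p = 0.242, d = 0.293.
Sp2–Sp3: 11/33 differ, p = 0.333, d = 0.441.
The smallest distance is between Sp1 and Sp3.

Sp1 and Sp3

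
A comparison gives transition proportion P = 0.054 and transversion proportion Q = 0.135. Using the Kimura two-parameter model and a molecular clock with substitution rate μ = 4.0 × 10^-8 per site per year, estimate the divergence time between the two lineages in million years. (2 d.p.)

Under the Kimura two-parameter model, d = −½ ln(1 − 2P − Q) − ¼ ln(1 − 2Q).
1 − 2P − Q = 0.757, giving −½ ln(0.757) = 0.139196.
1 − 2Q = 0.73, giving −¼ ln(0.73) = 0.078678.
d = 0.139196 + 0.078678 = 0.217874.
Under a molecular clock d = 2μt, so t = d/(2μ) = 0.217874 / (2 × 4.0 × 10^-8) = 2.72 million years.

2.72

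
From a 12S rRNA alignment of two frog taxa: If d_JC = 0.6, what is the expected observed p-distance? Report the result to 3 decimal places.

0.413

p = (3/4)(1 − e^(−4d/3)) = 0.75 × (1 − e^(-0.8)) = 0.75 × (1 − 0.449329) = 0.413003.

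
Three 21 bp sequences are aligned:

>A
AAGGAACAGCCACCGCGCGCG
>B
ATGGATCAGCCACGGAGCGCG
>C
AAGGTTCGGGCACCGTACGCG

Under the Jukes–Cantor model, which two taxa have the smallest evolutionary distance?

A and B

A–B: 4/21 differ, p = 0.190, d = 0.220.
A–C: 6/21 differ, p = 0.286, d = 0.360.
B–C: 7/21 differ, p = 0.333, d = 0.441.
The smallest distance is between A and B.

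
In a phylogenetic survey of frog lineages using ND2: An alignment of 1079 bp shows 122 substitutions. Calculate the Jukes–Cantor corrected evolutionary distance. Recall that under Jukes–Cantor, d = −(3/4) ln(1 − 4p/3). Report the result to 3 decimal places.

0.123

p = 122/1079 ≈ 0.113068.
d = −(3/4) ln(1 − 4p/3) = −0.75 ln(1 − 0.150757) = −0.75 ln(0.849243)
  = −0.75 × (-0.163410) = 0.122558 substitutions/site.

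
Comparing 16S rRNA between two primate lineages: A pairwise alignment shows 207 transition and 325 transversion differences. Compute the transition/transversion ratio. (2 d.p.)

R = 207/325 = 0.636923… ≈ 0.64 (to 2 d.p.).

0.64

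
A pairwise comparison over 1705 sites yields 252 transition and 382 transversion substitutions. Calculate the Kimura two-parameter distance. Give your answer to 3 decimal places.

0.515

P = 252/1705 ≈ 0.147801 and Q = 382/1705 ≈ 0.224047.
Under the Kimura two-parameter model, d = −½ ln(1 − 2P − Q) − ¼ ln(1 − 2Q).
1 − 2P − Q = 0.480351, giving −½ ln(0.480351) = 0.366619.
1 − 2Q = 0.551906, giving −¼ ln(0.551906) = 0.148594.
d = 0.366619 + 0.148594 = 0.515213.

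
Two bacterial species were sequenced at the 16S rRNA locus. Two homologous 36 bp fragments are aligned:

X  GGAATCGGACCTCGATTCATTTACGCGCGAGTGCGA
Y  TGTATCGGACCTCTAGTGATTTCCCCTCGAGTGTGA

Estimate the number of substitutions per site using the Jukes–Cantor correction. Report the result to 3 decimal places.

The sequences differ at 9 of 36 sites (1, 3, 14, 16, 18, 23, 25, 27, 34), so p = 9/36 = 0.25.
d = −(3/4) ln(1 − 4p/3) = −0.75 ln(1 − 0.333333) = −0.75 ln(0.666667)
  = −0.75 × (-0.405465) = 0.304099 substitutions/site.

0.304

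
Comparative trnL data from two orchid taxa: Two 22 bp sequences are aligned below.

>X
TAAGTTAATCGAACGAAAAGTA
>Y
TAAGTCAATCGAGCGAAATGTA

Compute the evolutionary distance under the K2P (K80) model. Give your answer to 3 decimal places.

Of 22 sites, 2 differences are transitions and 1 are transversions, so P = 2/22 ≈ 0.090909 and Q = 1/22 ≈ 0.045455.
Under the Kimura two-parameter model, d = −½ ln(1 − 2P − Q) − ¼ ln(1 − 2Q).
1 − 2P − Q = 0.772727, giving −½ ln(0.772727) = 0.128915.
1 − 2Q = 0.90909, giving −¼ ln(0.90909) = 0.023828.
d = 0.128915 + 0.023828 = 0.152743.

0.153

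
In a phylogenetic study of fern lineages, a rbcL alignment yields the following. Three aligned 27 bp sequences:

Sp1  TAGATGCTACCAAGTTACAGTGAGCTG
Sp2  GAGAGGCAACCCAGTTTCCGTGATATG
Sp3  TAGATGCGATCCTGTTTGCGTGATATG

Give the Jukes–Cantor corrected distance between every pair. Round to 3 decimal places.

Sp1–Sp2: 8/27 sites differ → p ≈ 0.296296, d = −0.75 ln(1 − 0.395061) = 0.376971 ≈ 0.377.
Sp1–Sp3: 9/27 sites differ → p ≈ 0.333333, d = −0.75 ln(1 − 0.444444) = 0.440839 ≈ 0.441.
Sp2–Sp3: 6/27 sites differ → p ≈ 0.222222, d = −0.75 ln(1 − 0.296296) = 0.263548 ≈ 0.264.

d(Sp1,Sp2) = 0.377, d(Sp1,Sp3) = 0.441, d(Sp2,Sp3) = 0.264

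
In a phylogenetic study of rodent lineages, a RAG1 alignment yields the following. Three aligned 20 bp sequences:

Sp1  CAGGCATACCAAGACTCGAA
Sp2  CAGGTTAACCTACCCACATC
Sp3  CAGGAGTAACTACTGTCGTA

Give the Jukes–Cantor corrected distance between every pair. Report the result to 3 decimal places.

Sp1–Sp2: 10/20 sites differ → p = 0.5, d = −0.75 ln(1 − 0.666667) = 0.823960 ≈ 0.824.
Sp1–Sp3: 8/20 sites differ → p = 0.4, d = −0.75 ln(1 − 0.533333) = 0.571605 ≈ 0.572.
Sp2–Sp3: 9/20 sites differ → p = 0.45, d = −0.75 ln(1 − 0.6) = 0.687218 ≈ 0.687.

d(Sp1,Sp2) = 0.824, d(Sp1,Sp3) = 0.572, d(Sp2,Sp3) = 0.687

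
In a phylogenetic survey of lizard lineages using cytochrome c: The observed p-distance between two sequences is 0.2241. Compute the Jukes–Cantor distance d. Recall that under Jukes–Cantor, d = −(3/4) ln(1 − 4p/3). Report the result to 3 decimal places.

0.266

d = −(3/4) ln(1 − 4p/3) = −0.75 ln(1 − 0.2988) = −0.75 ln(0.7012)
  = −0.75 × (-0.354962) = 0.266222 substitutions/site.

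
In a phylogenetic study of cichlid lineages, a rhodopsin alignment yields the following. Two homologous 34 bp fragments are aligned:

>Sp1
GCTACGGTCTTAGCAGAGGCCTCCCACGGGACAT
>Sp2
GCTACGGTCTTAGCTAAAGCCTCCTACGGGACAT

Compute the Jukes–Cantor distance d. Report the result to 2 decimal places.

The sequences differ at 4 of 34 sites (15, 16, 18, 25), so p = 4/34 ≈ 0.117647.
d = −(3/4) ln(1 − 4p/3) = −0.75 ln(1 − 0.156863) = −0.75 ln(0.843137)
  = −0.75 × (-0.170626) = 0.127970 substitutions/site.

0.13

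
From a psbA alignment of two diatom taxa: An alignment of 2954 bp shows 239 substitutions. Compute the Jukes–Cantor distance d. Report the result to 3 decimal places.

p = 239/2954 ≈ 0.080907.
d = −(3/4) ln(1 − 4p/3) = −0.75 ln(1 − 0.107876) = −0.75 ln(0.892124)
  = −0.75 × (-0.114150) = 0.085613 substitutions/site.

0.086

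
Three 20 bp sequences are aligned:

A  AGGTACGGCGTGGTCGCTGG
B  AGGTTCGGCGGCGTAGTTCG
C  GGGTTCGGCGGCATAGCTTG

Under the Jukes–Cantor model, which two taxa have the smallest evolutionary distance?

A–B: 6/20 differ, p = 0.300, d = 0.383.
A–C: 7/20 differ, p = 0.350, d = 0.471.
B–C: 4/20 differ, p = 0.200, d = 0.233.
The smallest distance is between B and C.

B and C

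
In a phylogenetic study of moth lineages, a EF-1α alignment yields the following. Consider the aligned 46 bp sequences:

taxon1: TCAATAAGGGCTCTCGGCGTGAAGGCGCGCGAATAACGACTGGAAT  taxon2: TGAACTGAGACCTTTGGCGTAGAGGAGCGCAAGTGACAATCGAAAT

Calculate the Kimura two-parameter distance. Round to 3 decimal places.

Of 46 sites, 16 differences are transitions and 3 are transversions, so P = 16/46 ≈ 0.347826 and Q = 3/46 ≈ 0.065217.
Under the Kimura two-parameter model, d = −½ ln(1 − 2P − Q) − ¼ ln(1 − 2Q).
1 − 2P − Q = 0.239131, giving −½ ln(0.239131) = 0.715372.
1 − 2Q = 0.869566, giving −¼ ln(0.869566) = 0.034940.
d = 0.715372 + 0.034940 = 0.750312.

0.750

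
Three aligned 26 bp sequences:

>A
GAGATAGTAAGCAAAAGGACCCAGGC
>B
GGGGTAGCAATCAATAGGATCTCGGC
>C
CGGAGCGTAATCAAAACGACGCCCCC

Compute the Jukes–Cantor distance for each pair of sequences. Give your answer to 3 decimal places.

A–B: 8/26 sites differ → p ≈ 0.307692, d = −0.75 ln(1 − 0.410256) = 0.396050 ≈ 0.396.
A–C: 10/26 sites differ → p ≈ 0.384615, d = −0.75 ln(1 − 0.51282) = 0.539341 ≈ 0.539.
B–C: 12/26 sites differ → p ≈ 0.461538, d = −0.75 ln(1 − 0.615384) = 0.716632 ≈ 0.717.

d(A,B) = 0.396, d(A,C) = 0.539, d(B,C) = 0.717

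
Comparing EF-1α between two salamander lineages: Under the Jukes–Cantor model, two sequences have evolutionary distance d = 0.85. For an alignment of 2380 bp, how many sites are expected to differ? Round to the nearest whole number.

1210

Invert JC69: p = (3/4)(1 − e^(−4d/3)) = 0.75 × (1 − e^(-1.133333)) = 0.75 × (1 − 0.321958) = 0.508532.
Expected differing sites = pL ≈ 0.508532 × 2380 = 1210.30616 ≈ 1210.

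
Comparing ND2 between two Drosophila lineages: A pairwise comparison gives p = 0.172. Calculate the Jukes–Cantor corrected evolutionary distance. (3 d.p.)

d = −(3/4) ln(1 − 4p/3) = −0.75 ln(1 − 0.229333) = −0.75 ln(0.770667)
  = −0.75 × (-0.260499) = 0.195374 substitutions/site.

0.195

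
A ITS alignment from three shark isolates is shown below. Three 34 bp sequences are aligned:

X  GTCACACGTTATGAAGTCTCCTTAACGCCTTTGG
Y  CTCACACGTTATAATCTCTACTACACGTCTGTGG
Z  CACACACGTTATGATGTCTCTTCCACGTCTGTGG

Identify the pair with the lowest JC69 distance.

Y and Z

X–Y: 9/34 differ, p = 0.265, d = 0.326.
X–Z: 8/34 differ, p = 0.235, d = 0.282.
Y–Z: 6/34 differ, p = 0.176, d = 0.201.
The smallest distance is between Y and Z.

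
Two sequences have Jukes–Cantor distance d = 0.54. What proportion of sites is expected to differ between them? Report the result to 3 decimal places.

p = (3/4)(1 − e^(−4d/3)) = 0.75 × (1 − e^(-0.72)) = 0.75 × (1 − 0.486752) = 0.384936.

0.385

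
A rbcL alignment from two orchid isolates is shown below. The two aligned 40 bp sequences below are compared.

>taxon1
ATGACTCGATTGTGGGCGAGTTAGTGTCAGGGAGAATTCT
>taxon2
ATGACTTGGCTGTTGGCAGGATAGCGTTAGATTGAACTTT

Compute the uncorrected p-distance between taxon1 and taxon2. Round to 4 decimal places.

0.3500

The sequences differ at 14 of 40 positions.
p = 14/40 = 0.3500.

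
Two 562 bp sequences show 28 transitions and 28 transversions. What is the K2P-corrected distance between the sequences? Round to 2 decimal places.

0.11

P = 28/562 ≈ 0.049822 and Q = 28/562 ≈ 0.049822.
Under the Kimura two-parameter model, d = −½ ln(1 − 2P − Q) − ¼ ln(1 − 2Q).
1 − 2P − Q = 0.850534, giving −½ ln(0.850534) = 0.080945.
1 − 2Q = 0.900356, giving −¼ ln(0.900356) = 0.026241.
d = 0.080945 + 0.026241 = 0.107186.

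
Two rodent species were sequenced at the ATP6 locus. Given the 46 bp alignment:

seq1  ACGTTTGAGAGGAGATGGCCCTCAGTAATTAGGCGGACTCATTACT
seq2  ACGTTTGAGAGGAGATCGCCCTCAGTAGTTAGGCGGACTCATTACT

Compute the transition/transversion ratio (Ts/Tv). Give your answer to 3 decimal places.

Transitions are A↔G and C↔T; transversions are all other mismatches.
Transitions: 1. Transversions: 1.
R = 1/1 = 1.000.

1.000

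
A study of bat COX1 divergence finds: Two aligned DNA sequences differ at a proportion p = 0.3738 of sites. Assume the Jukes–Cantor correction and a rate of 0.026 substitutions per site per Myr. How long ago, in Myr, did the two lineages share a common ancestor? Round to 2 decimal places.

9.95

d = −(3/4) ln(1 − 4p/3) = −0.75 ln(1 − 0.4984) = −0.75 ln(0.5016)
  = −0.75 × (-0.689952) = 0.517464 substitutions/site.
Under a molecular clock d = 2μt, so t = d/(2μ) = 0.517464 / (2 × 0.026) = 9.95 Myr.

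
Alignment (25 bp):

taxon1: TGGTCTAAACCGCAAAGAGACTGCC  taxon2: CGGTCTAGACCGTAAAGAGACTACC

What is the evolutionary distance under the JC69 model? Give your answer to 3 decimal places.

The sequences differ at 4 of 25 sites (1, 8, 13, 23), so p = 4/25 = 0.16.
d = −(3/4) ln(1 − 4p/3) = −0.75 ln(1 − 0.213333) = −0.75 ln(0.786667)
  = −0.75 × (-0.239950) = 0.179963 substitutions/site.

0.180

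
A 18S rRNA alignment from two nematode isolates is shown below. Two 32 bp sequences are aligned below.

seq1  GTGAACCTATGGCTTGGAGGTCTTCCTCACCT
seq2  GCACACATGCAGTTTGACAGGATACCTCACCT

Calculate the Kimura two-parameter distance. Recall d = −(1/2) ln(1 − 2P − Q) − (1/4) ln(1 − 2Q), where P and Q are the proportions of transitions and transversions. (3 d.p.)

Of 32 sites, 8 differences are transitions and 6 are transversions, so P = 8/32 = 0.25 and Q = 6/32 = 0.1875.
Under the Kimura two-parameter model, d = −½ ln(1 − 2P − Q) − ¼ ln(1 − 2Q).
1 − 2P − Q = 0.3125, giving −½ ln(0.3125) = 0.581575.
1 − 2Q = 0.625, giving −¼ ln(0.625) = 0.117501.
d = 0.581575 + 0.117501 = 0.699076.

0.699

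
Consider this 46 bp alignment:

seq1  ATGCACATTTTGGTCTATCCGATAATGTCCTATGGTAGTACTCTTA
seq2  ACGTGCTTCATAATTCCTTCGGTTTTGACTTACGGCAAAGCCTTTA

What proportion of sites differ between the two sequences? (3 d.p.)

0.522

The sequences differ at 24 of 46 positions.
p = 24/46 = 0.521739… ≈ 0.522 (to 3 d.p.).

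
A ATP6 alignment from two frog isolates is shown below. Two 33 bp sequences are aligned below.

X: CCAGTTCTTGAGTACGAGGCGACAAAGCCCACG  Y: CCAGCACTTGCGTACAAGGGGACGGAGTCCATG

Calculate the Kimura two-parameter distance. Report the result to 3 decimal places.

Of 33 sites, 6 differences are transitions and 3 are transversions, so P = 6/33 ≈ 0.181818 and Q = 3/33 ≈ 0.090909.
Under the Kimura two-parameter model, d = −½ ln(1 − 2P − Q) − ¼ ln(1 − 2Q).
1 − 2P − Q = 0.545455, giving −½ ln(0.545455) = 0.303067.
1 − 2Q = 0.818182, giving −¼ ln(0.818182) = 0.050168.
d = 0.303067 + 0.050168 = 0.353235.

0.353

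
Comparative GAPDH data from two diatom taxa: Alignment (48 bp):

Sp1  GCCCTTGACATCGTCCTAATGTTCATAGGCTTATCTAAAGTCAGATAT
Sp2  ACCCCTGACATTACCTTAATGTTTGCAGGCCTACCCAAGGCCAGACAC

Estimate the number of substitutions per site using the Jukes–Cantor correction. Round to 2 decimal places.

0.44

The sequences differ at 16 of 48 sites, so p = 16/48 ≈ 0.333333.
d = −(3/4) ln(1 − 4p/3) = −0.75 ln(1 − 0.444444) = −0.75 ln(0.555556)
  = −0.75 × (-0.587786) = 0.440840 substitutions/site.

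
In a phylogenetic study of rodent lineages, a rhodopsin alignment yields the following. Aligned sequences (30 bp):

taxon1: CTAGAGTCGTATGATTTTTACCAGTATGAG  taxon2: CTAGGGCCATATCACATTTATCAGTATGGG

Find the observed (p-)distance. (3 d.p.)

The sequences differ at 8 of 30 positions (sites 5, 7, 9, 13, 15, 16, 21, 29).
p = 8/30 = 0.266666… ≈ 0.267 (to 3 d.p.).

0.267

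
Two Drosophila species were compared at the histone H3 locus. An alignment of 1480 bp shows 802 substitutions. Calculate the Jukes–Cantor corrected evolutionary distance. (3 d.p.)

p = 802/1480 ≈ 0.541892.
d = −(3/4) ln(1 − 4p/3) = −0.75 ln(1 − 0.722523) = −0.75 ln(0.277477)
  = −0.75 × (-1.282017) = 0.961513 substitutions/site.

0.962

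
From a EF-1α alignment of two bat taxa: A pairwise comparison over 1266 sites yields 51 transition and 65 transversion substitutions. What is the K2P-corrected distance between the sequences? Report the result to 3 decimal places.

0.098

P = 51/1266 ≈ 0.040284 and Q = 65/1266 ≈ 0.051343.
Under the Kimura two-parameter model, d = −½ ln(1 − 2P − Q) − ¼ ln(1 − 2Q).
1 − 2P − Q = 0.868089, giving −½ ln(0.868089) = 0.070731.
1 − 2Q = 0.897314, giving −¼ ln(0.897314) = 0.027087.
d = 0.070731 + 0.027087 = 0.097818.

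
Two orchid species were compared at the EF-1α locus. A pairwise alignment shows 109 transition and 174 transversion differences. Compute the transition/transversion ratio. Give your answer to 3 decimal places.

R = 109/174 = 0.626436… ≈ 0.626 (to 3 d.p.).

0.626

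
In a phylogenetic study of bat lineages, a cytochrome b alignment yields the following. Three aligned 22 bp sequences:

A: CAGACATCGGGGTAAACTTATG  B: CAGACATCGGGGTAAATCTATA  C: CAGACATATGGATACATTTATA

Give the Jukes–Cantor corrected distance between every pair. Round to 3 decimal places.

A–B: 3/22 sites differ → p ≈ 0.136364, d = −0.75 ln(1 − 0.181819) = 0.150504 ≈ 0.151.
A–C: 6/22 sites differ → p ≈ 0.272727, d = −0.75 ln(1 − 0.363636) = 0.338988 ≈ 0.339.
B–C: 5/22 sites differ → p ≈ 0.227273, d = −0.75 ln(1 − 0.303031) = 0.270761 ≈ 0.271.

d(A,B) = 0.151, d(A,C) = 0.339, d(B,C) = 0.271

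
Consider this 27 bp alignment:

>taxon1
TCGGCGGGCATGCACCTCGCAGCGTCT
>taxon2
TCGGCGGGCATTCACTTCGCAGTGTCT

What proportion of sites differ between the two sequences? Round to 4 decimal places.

0.1111

The sequences differ at 3 of 27 positions (sites 12, 16, 23).
p = 3/27 = 0.111111… ≈ 0.1111 (to 4 d.p.).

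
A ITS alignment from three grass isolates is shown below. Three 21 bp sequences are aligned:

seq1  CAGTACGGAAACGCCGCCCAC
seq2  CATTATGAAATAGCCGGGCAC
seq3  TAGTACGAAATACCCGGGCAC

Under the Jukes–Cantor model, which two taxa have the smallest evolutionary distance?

seq1–seq2: 7/21 differ, p = 0.333, d = 0.441.
seq1–seq3: 7/21 differ, p = 0.333, d = 0.441.
seq2–seq3: 4/21 differ, p = 0.190, d = 0.220.
The smallest distance is between seq2 and seq3.

seq2 and seq3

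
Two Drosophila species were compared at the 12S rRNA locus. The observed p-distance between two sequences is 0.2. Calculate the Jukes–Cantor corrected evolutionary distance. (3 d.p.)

0.233

d = −(3/4) ln(1 − 4p/3) = −0.75 ln(1 − 0.266667) = −0.75 ln(0.733333)
  = −0.75 × (-0.310155) = 0.232616 substitutions/site.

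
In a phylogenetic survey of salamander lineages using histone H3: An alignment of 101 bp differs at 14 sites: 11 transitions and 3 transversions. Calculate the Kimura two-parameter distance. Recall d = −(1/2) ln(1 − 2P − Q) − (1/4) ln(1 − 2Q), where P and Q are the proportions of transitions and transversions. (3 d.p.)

P = 11/101 ≈ 0.108911 and Q = 3/101 ≈ 0.029703.
Under the Kimura two-parameter model, d = −½ ln(1 − 2P − Q) − ¼ ln(1 − 2Q).
1 − 2P − Q = 0.752475, giving −½ ln(0.752475) = 0.142194.
1 − 2Q = 0.940594, giving −¼ ln(0.940594) = 0.015311.
d = 0.142194 + 0.015311 = 0.157505.

0.158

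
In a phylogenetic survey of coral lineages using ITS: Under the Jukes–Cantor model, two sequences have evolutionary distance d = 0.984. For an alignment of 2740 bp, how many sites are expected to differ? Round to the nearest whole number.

Invert JC69: p = (3/4)(1 − e^(−4d/3)) = 0.75 × (1 − e^(-1.312)) = 0.75 × (1 − 0.269281) = 0.548039.
Expected differing sites = pL ≈ 0.548039 × 2740 = 1501.62686 ≈ 1502.

1502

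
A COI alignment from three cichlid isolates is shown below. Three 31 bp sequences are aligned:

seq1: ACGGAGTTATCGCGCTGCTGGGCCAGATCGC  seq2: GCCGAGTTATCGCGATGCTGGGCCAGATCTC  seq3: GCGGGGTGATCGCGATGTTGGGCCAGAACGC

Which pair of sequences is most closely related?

seq1–seq2: 4/31 differ, p = 0.129, d = 0.142.
seq1–seq3: 6/31 differ, p = 0.194, d = 0.224.
seq2–seq3: 6/31 differ, p = 0.194, d = 0.224.
The smallest distance is between seq1 and seq2.

seq1 and seq2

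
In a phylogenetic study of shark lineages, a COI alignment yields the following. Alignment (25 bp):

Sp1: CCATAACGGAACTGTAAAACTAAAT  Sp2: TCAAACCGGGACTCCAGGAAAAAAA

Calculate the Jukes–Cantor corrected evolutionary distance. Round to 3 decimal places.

0.663

The sequences differ at 11 of 25 sites, so p = 11/25 = 0.44.
d = −(3/4) ln(1 − 4p/3) = −0.75 ln(1 − 0.586667) = −0.75 ln(0.413333)
  = −0.75 × (-0.883502) = 0.662627 substitutions/site.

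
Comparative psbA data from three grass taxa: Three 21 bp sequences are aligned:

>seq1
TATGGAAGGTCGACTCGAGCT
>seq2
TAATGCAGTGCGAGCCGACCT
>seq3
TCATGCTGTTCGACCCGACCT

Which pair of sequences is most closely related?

seq2 and seq3

seq1–seq2: 8/21 differ, p = 0.381, d = 0.532.
seq1–seq3: 8/21 differ, p = 0.381, d = 0.532.
seq2–seq3: 4/21 differ, p = 0.190, d = 0.220.
The smallest distance is between seq2 and seq3.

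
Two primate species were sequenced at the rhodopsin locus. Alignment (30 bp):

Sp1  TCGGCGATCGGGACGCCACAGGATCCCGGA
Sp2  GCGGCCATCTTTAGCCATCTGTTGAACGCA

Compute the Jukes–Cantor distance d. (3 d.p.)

The sequences differ at 16 of 30 sites, so p = 16/30 ≈ 0.533333.
d = −(3/4) ln(1 − 4p/3) = −0.75 ln(1 − 0.711111) = −0.75 ln(0.288889)
  = −0.75 × (-1.241713) = 0.931285 substitutions/site.

0.931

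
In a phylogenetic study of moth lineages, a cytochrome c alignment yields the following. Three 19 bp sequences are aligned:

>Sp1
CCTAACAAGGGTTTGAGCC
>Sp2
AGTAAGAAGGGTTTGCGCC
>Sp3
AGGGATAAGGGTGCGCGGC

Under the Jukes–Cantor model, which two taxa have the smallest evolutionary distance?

Sp1 and Sp2

Sp1–Sp2: 4/19 differ, p = 0.211, d = 0.247.
Sp1–Sp3: 9/19 differ, p = 0.474, d = 0.749.
Sp2–Sp3: 6/19 differ, p = 0.316, d = 0.410.
The smallest distance is between Sp1 and Sp2.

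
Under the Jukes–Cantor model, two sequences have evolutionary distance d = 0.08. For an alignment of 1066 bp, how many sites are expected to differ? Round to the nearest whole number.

Invert JC69: p = (3/4)(1 − e^(−4d/3)) = 0.75 × (1 − e^(-0.106667)) = 0.75 × (1 − 0.898825) = 0.075881.
Expected differing sites = pL ≈ 0.075881 × 1066 = 80.889146 ≈ 81.

81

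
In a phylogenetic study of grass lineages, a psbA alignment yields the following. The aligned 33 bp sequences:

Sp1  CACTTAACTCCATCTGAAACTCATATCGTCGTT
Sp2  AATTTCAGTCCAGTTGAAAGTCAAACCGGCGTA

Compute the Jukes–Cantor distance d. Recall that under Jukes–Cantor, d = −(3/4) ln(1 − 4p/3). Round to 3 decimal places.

0.441

The sequences differ at 11 of 33 sites, so p = 11/33 ≈ 0.333333.
d = −(3/4) ln(1 − 4p/3) = −0.75 ln(1 − 0.444444) = −0.75 ln(0.555556)
  = −0.75 × (-0.587786) = 0.440840 substitutions/site.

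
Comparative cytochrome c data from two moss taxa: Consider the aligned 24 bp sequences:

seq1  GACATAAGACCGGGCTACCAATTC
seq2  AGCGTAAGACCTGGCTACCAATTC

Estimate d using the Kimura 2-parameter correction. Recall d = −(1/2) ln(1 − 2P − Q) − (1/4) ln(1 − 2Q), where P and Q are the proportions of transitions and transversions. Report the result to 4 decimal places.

Of 24 sites, 3 differences are transitions and 1 are transversions, so P = 3/24 = 0.125 and Q = 1/24 ≈ 0.041667.
Under the Kimura two-parameter model, d = −½ ln(1 − 2P − Q) − ¼ ln(1 − 2Q).
1 − 2P − Q = 0.708333, giving −½ ln(0.708333) = 0.172420.
1 − 2Q = 0.916666, giving −¼ ln(0.916666) = 0.021753.
d = 0.172420 + 0.021753 = 0.194173.

0.1942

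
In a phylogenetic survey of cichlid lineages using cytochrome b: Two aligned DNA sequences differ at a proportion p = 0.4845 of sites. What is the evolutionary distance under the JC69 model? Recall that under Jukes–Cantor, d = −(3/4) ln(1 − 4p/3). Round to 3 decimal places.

d = −(3/4) ln(1 − 4p/3) = −0.75 ln(1 − 0.646) = −0.75 ln(0.354)
  = −0.75 × (-1.038458) = 0.778844 substitutions/site.

0.779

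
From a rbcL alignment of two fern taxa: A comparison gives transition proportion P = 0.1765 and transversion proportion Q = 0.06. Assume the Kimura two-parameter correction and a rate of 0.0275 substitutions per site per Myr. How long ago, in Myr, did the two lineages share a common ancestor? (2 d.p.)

5.42

Under the Kimura two-parameter model, d = −½ ln(1 − 2P − Q) − ¼ ln(1 − 2Q).
1 − 2P − Q = 0.587, giving −½ ln(0.587) = 0.266365.
1 − 2Q = 0.88, giving −¼ ln(0.88) = 0.031958.
d = 0.266365 + 0.031958 = 0.298323.
Under a molecular clock d = 2μt, so t = d/(2μ) = 0.298323 / (2 × 0.0275) = 5.42 Myr.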